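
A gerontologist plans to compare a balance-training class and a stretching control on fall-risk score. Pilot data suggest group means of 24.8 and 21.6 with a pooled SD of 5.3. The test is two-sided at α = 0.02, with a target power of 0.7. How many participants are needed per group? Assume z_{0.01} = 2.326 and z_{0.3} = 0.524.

Cohen's d = |M₁ − M₂| / SD_pooled = |24.8 − 21.6| / 5.3 = 3.2 / 5.3 = 0.604.
For two independent groups with equal n: n = 2·((z_{α/2} + z_β) / d)².
z_{α/2} + z_β = 2.326 + 0.524 = 2.850.
n = 2 × (2.850 / 0.604)² = 2 × 4.719² = 2 × 22.26 = 44.5.
Round up to the next whole participant.

n = 45 per group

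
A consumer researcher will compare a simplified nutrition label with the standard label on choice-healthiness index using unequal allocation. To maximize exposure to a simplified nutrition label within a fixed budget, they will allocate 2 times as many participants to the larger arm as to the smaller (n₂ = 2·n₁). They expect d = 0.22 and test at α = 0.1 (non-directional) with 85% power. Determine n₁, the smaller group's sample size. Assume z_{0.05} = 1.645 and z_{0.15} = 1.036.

n₁ = 223

With allocation ratio k = n₂/n₁ = 2, Var(x̄₁−x̄₂) = σ²(1/n₁ + 1/(k·n₁)) = σ²·(k+1)/(k·n₁).
So n₁ = (1 + 1/k)·((z_{α/2} + z_β)/d)² = 1.500 × (2.681/0.22)².
n₁ = 1.500 × 148.51 = 222.8.
Round up: n₁ = 223, giving n₂ = 2 × 223 = 446.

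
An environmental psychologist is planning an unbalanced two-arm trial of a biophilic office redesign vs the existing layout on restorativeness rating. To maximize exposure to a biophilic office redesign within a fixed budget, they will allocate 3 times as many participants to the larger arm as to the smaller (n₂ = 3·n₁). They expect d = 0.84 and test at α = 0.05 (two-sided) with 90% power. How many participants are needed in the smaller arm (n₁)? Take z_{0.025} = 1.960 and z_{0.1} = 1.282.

With allocation ratio k = n₂/n₁ = 3, Var(x̄₁−x̄₂) = σ²(1/n₁ + 1/(k·n₁)) = σ²·(k+1)/(k·n₁).
So n₁ = (1 + 1/k)·((z_{α/2} + z_β)/d)² = 1.333 × (3.242/0.84)².
n₁ = 1.333 × 14.90 = 19.9.
Round up: n₁ = 20, giving n₂ = 3 × 20 = 60.

n₁ = 20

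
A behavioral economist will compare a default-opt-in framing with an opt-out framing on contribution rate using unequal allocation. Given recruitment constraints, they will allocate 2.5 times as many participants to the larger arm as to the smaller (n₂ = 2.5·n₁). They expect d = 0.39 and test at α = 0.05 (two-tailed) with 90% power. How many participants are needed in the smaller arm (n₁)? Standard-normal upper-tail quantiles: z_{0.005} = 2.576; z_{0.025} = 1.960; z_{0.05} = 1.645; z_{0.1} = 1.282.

With allocation ratio k = n₂/n₁ = 2.5, Var(x̄₁−x̄₂) = σ²(1/n₁ + 1/(k·n₁)) = σ²·(k+1)/(k·n₁).
So n₁ = (1 + 1/k)·((z_{α/2} + z_β)/d)² = 1.400 × (3.242/0.39)².
n₁ = 1.400 × 69.10 = 96.7.
Round up: n₁ = 97, giving n₂ = ⌈2.5 × 97⌉ = ⌈242.5⌉ = 243.

n₁ = 97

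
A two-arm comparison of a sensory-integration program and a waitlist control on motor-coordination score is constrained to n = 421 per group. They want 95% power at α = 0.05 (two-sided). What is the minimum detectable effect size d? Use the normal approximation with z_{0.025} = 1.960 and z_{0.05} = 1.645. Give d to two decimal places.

d_min ≈ 0.25

For two independent groups of n = 421 each: d_min = (z_{α/2} + z_β)·√(2/n).
z-sum = 1.960 + 1.645 = 3.605.
d_min = 3.605 × √(2/421) = 3.605 × 0.0689 = 0.248.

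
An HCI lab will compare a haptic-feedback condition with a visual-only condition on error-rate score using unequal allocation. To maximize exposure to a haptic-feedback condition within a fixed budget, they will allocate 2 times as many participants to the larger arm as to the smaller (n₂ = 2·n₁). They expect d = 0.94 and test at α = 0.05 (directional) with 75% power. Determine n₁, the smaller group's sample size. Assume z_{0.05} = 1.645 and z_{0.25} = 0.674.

n₁ = 10

With allocation ratio k = n₂/n₁ = 2, Var(x̄₁−x̄₂) = σ²(1/n₁ + 1/(k·n₁)) = σ²·(k+1)/(k·n₁).
So n₁ = (1 + 1/k)·((z_{α} + z_β)/d)² = 1.500 × (2.319/0.94)².
n₁ = 1.500 × 6.09 = 9.1.
Round up: n₁ = 10, giving n₂ = 2 × 10 = 20.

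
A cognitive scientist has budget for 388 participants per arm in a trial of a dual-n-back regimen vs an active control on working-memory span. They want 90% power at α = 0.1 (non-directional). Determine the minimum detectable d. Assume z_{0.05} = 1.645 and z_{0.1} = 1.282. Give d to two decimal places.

d_min ≈ 0.21

For two independent groups of n = 388 each: d_min = (z_{α/2} + z_β)·√(2/n).
z-sum = 1.645 + 1.282 = 2.927.
d_min = 2.927 × √(2/388) = 2.927 × 0.0718 = 0.210.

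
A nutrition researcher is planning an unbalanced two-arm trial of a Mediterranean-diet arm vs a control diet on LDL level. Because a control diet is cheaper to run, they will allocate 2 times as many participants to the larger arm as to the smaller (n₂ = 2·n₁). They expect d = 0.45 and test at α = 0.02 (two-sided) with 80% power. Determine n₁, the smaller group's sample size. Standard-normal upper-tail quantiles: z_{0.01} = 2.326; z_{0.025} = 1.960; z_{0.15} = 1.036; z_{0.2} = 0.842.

n₁ = 75

With allocation ratio k = n₂/n₁ = 2, Var(x̄₁−x̄₂) = σ²(1/n₁ + 1/(k·n₁)) = σ²·(k+1)/(k·n₁).
So n₁ = (1 + 1/k)·((z_{α/2} + z_β)/d)² = 1.500 × (3.168/0.45)².
n₁ = 1.500 × 49.56 = 74.3.
Round up: n₁ = 75, giving n₂ = 2 × 75 = 150.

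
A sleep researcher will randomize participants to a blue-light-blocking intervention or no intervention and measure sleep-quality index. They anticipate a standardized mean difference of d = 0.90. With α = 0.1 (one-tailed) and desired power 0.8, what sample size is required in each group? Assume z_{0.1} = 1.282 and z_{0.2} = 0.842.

For two independent groups with equal n: n = 2·((z_{α} + z_β) / d)².
z_{α} + z_β = 1.282 + 0.842 = 2.124.
n = 2 × (2.124 / 0.90)² = 2 × 2.360² = 2 × 5.57 = 11.1.
Round up to the next whole participant.

n = 12 per group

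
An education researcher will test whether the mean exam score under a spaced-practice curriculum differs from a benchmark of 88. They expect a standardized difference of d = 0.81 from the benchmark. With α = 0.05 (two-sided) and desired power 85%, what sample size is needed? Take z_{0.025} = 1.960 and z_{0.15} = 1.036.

n = 14

For a one-sample test: n = ((z_{α/2} + z_β) / d)².
z_{α/2} + z_β = 1.960 + 1.036 = 2.996.
n = (2.996 / 0.81)² = 3.699² = 13.68.
Round up.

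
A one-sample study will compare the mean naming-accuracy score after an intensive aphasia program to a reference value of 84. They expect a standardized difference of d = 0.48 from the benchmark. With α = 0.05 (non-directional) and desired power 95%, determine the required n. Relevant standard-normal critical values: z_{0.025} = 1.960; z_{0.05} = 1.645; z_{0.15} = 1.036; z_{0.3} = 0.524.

n = 57

For a one-sample test: n = ((z_{α/2} + z_β) / d)².
z_{α/2} + z_β = 1.960 + 1.645 = 3.605.
n = (3.605 / 0.48)² = 7.510² = 56.41.
Round up.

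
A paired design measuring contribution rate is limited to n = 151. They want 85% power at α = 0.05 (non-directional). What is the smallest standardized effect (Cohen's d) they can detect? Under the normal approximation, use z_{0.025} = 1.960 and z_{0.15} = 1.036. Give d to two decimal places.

d_min ≈ 0.24

For a single sample (or paired design) of n = 151: d_min = (z_{α/2} + z_β)/√n.
z-sum = 1.960 + 1.036 = 2.996.
d_min = 2.996 / √151 = 2.996 / 12.288 = 0.244.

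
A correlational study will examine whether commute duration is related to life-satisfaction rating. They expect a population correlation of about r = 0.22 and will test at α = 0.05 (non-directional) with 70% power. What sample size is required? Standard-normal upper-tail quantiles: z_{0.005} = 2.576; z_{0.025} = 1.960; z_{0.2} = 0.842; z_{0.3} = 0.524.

n = 127

Fisher's z: C = ½·ln((1+r)/(1−r)) = ½·ln(1.5641) = 0.2237.
n = ((z_{α/2} + z_β)/C)² + 3.
(1.960 + 0.524) / 0.2237 = 2.484 / 0.2237 = 11.104.
n = 11.104² + 3 = 123.30 + 3 = 126.3.
Round up.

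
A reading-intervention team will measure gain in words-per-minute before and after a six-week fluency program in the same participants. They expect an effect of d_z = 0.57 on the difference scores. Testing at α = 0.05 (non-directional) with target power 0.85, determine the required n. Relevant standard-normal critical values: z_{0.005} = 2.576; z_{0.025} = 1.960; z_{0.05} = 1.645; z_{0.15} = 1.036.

For a paired (one-sample on differences) test: n = ((z_{α/2} + z_β) / d)².
z_{α/2} + z_β = 1.960 + 1.036 = 2.996.
n = (2.996 / 0.57)² = 5.256² = 27.63.
Round up.

n = 28 pairs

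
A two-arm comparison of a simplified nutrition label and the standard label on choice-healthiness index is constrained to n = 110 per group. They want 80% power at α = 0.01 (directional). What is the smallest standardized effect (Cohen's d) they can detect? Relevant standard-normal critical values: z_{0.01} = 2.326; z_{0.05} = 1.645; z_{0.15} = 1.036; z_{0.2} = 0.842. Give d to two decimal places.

For two independent groups of n = 110 each: d_min = (z_{α} + z_β)·√(2/n).
z-sum = 2.326 + 0.842 = 3.168.
d_min = 3.168 × √(2/110) = 3.168 × 0.1348 = 0.427.

d_min ≈ 0.43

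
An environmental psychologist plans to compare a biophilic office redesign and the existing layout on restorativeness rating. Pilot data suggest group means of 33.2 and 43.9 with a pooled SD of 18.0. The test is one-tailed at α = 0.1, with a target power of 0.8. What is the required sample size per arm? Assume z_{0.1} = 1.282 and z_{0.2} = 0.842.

Cohen's d = |M₁ − M₂| / SD_pooled = |33.2 − 43.9| / 18.0 = 10.7 / 18.0 = 0.594.
For two independent groups with equal n: n = 2·((z_{α} + z_β) / d)².
z_{α} + z_β = 1.282 + 0.842 = 2.124.
n = 2 × (2.124 / 0.594)² = 2 × 3.576² = 2 × 12.79 = 25.6.
Round up to the next whole participant.

n = 26 per group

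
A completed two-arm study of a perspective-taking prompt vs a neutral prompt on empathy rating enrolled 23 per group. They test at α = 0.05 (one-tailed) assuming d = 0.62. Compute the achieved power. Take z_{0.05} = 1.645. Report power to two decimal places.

power ≈ 0.68

For two equal groups, power = Φ(d·√(n/2) − z_{α}).
d·√(n/2) = 0.62 × √(23/2) = 0.62 × 3.391 = 2.103.
z_β = 2.103 − 1.645 = 0.458.
Power = Φ(0.458) = 0.676.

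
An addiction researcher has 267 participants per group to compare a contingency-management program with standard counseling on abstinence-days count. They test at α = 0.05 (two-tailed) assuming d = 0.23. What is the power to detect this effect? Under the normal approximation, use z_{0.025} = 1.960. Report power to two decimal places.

For two equal groups, power = Φ(d·√(n/2) − z_{α/2}).
d·√(n/2) = 0.23 × √(267/2) = 0.23 × 11.554 = 2.657.
z_β = 2.657 − 1.960 = 0.697.
Power = Φ(0.697) = 0.757.

power ≈ 0.76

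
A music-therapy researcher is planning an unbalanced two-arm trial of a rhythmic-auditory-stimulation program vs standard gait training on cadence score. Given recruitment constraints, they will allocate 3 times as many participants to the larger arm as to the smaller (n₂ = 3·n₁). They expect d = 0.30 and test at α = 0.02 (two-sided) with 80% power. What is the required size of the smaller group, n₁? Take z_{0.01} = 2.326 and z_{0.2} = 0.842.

With allocation ratio k = n₂/n₁ = 3, Var(x̄₁−x̄₂) = σ²(1/n₁ + 1/(k·n₁)) = σ²·(k+1)/(k·n₁).
So n₁ = (1 + 1/k)·((z_{α/2} + z_β)/d)² = 1.333 × (3.168/0.30)².
n₁ = 1.333 × 111.51 = 148.7.
Round up: n₁ = 149, giving n₂ = 3 × 149 = 447.

n₁ = 149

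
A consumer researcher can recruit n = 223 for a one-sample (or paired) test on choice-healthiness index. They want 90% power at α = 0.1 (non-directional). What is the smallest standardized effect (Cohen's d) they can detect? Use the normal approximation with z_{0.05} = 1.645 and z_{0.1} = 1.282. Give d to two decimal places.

d_min ≈ 0.20

For a single sample (or paired design) of n = 223: d_min = (z_{α/2} + z_β)/√n.
z-sum = 1.645 + 1.282 = 2.927.
d_min = 2.927 / √223 = 2.927 / 14.933 = 0.196.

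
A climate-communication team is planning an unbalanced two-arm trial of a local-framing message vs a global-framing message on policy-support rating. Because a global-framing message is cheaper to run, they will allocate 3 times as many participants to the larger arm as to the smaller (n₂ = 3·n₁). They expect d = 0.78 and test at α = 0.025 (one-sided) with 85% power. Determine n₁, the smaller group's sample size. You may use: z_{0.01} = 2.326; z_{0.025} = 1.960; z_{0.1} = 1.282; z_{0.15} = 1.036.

With allocation ratio k = n₂/n₁ = 3, Var(x̄₁−x̄₂) = σ²(1/n₁ + 1/(k·n₁)) = σ²·(k+1)/(k·n₁).
So n₁ = (1 + 1/k)·((z_{α} + z_β)/d)² = 1.333 × (2.996/0.78)².
n₁ = 1.333 × 14.75 = 19.7.
Round up: n₁ = 20, giving n₂ = 3 × 20 = 60.

n₁ = 20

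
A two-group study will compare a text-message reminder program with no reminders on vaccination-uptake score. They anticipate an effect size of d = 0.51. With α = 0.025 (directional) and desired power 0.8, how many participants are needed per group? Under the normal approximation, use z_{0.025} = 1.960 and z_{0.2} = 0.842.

For two independent groups with equal n: n = 2·((z_{α} + z_β) / d)².
z_{α} + z_β = 1.960 + 0.842 = 2.802.
n = 2 × (2.802 / 0.51)² = 2 × 5.494² = 2 × 30.19 = 60.4.
Round up to the next whole participant.

n = 61 per group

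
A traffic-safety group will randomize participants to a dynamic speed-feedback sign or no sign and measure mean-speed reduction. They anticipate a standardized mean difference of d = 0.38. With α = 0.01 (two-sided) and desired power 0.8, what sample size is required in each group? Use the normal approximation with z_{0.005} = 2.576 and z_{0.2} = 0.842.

n = 162 per group

For two independent groups with equal n: n = 2·((z_{α/2} + z_β) / d)².
z_{α/2} + z_β = 2.576 + 0.842 = 3.418.
n = 2 × (3.418 / 0.38)² = 2 × 8.995² = 2 × 80.91 = 161.8.
Round up to the next whole participant.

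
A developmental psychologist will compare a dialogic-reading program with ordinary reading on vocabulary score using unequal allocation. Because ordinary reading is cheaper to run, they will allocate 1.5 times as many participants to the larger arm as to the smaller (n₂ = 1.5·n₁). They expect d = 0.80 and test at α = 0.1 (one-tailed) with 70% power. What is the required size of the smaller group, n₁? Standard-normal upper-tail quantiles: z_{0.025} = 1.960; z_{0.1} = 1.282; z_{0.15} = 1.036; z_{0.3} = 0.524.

With allocation ratio k = n₂/n₁ = 1.5, Var(x̄₁−x̄₂) = σ²(1/n₁ + 1/(k·n₁)) = σ²·(k+1)/(k·n₁).
So n₁ = (1 + 1/k)·((z_{α} + z_β)/d)² = 1.667 × (1.806/0.80)².
n₁ = 1.667 × 5.10 = 8.5.
Round up: n₁ = 9, giving n₂ = ⌈1.5 × 9⌉ = ⌈13.5⌉ = 14.

n₁ = 9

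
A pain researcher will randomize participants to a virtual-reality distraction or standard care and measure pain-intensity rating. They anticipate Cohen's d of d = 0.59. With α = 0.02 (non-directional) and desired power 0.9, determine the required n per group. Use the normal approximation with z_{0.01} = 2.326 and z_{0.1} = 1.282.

n = 75 per group

For two independent groups with equal n: n = 2·((z_{α/2} + z_β) / d)².
z_{α/2} + z_β = 2.326 + 1.282 = 3.608.
n = 2 × (3.608 / 0.59)² = 2 × 6.115² = 2 × 37.40 = 74.8.
Round up to the next whole participant.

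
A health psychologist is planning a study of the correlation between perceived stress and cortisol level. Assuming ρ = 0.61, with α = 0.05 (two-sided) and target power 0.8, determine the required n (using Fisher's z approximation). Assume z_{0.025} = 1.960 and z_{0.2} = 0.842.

Fisher's z: C = ½·ln((1+r)/(1−r)) = ½·ln(4.1282) = 0.7089.
n = ((z_{α/2} + z_β)/C)² + 3.
(1.960 + 0.842) / 0.7089 = 2.802 / 0.7089 = 3.953.
n = 3.953² + 3 = 15.62 + 3 = 18.6.
Round up.

n = 19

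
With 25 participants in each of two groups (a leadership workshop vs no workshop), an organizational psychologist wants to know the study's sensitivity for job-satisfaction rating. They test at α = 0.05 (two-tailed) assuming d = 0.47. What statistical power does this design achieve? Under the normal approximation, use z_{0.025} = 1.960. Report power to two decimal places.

For two equal groups, power = Φ(d·√(n/2) − z_{α/2}).
d·√(n/2) = 0.47 × √(25/2) = 0.47 × 3.536 = 1.662.
z_β = 1.662 − 1.960 = -0.298.
Power = Φ(-0.298) = 0.383.

power ≈ 0.38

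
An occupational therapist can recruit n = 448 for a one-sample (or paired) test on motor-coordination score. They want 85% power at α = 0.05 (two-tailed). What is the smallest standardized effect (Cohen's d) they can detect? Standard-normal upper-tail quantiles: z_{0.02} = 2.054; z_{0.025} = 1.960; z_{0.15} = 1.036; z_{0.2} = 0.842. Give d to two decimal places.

d_min ≈ 0.14

For a single sample (or paired design) of n = 448: d_min = (z_{α/2} + z_β)/√n.
z-sum = 1.960 + 1.036 = 2.996.
d_min = 2.996 / √448 = 2.996 / 21.166 = 0.142.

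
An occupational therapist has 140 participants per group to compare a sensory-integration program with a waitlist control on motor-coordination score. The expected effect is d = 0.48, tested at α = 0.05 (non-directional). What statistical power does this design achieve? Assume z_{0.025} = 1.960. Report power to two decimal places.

power ≈ 0.98

For two equal groups, power = Φ(d·√(n/2) − z_{α/2}).
d·√(n/2) = 0.48 × √(140/2) = 0.48 × 8.367 = 4.016.
z_β = 4.016 − 1.960 = 2.056.
Power = Φ(2.056) = 0.980.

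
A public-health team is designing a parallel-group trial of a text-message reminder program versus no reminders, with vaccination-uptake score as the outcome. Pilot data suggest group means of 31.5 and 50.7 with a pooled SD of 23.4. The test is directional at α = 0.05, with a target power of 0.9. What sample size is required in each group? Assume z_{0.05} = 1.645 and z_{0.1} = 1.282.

Cohen's d = |M₁ − M₂| / SD_pooled = |31.5 − 50.7| / 23.4 = 19.2 / 23.4 = 0.821.
For two independent groups with equal n: n = 2·((z_{α} + z_β) / d)².
z_{α} + z_β = 1.645 + 1.282 = 2.927.
n = 2 × (2.927 / 0.821)² = 2 × 3.565² = 2 × 12.71 = 25.4.
Round up to the next whole participant.

n = 26 per group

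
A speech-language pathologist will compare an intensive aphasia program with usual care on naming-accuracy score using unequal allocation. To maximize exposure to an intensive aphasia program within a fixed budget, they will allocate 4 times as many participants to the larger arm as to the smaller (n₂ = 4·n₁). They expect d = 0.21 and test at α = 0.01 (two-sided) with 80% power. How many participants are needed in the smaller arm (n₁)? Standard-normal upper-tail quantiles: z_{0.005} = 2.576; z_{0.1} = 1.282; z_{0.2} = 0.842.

n₁ = 332

With allocation ratio k = n₂/n₁ = 4, Var(x̄₁−x̄₂) = σ²(1/n₁ + 1/(k·n₁)) = σ²·(k+1)/(k·n₁).
So n₁ = (1 + 1/k)·((z_{α/2} + z_β)/d)² = 1.250 × (3.418/0.21)².
n₁ = 1.250 × 264.91 = 331.1.
Round up: n₁ = 332, giving n₂ = 4 × 332 = 1328.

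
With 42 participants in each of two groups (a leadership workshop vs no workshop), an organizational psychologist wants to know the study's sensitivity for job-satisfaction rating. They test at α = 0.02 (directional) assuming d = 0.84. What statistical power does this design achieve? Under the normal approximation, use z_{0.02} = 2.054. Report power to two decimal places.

For two equal groups, power = Φ(d·√(n/2) − z_{α}).
d·√(n/2) = 0.84 × √(42/2) = 0.84 × 4.583 = 3.849.
z_β = 3.849 − 2.054 = 1.795.
Power = Φ(1.795) = 0.964.

power ≈ 0.96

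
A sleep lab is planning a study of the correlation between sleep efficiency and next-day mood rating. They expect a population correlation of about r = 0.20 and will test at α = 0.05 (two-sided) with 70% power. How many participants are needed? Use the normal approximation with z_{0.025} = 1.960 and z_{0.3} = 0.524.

n = 154

Fisher's z: C = ½·ln((1+r)/(1−r)) = ½·ln(1.5000) = 0.2027.
n = ((z_{α/2} + z_β)/C)² + 3.
(1.960 + 0.524) / 0.2027 = 2.484 / 0.2027 = 12.255.
n = 12.255² + 3 = 150.17 + 3 = 153.2.
Round up.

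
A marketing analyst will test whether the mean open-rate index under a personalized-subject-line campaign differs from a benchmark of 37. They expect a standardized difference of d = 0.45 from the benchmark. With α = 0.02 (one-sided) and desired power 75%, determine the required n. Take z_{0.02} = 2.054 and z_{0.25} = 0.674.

For a one-sample test: n = ((z_{α} + z_β) / d)².
z_{α} + z_β = 2.054 + 0.674 = 2.728.
n = (2.728 / 0.45)² = 6.062² = 36.75.
Round up.

n = 37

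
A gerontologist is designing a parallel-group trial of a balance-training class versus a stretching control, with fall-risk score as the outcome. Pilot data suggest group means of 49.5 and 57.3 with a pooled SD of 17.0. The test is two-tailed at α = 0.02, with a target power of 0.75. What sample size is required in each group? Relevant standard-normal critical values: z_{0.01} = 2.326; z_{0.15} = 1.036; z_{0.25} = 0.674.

Cohen's d = |M₁ − M₂| / SD_pooled = |49.5 − 57.3| / 17.0 = 7.8 / 17.0 = 0.459.
For two independent groups with equal n: n = 2·((z_{α/2} + z_β) / d)².
z_{α/2} + z_β = 2.326 + 0.674 = 3.000.
n = 2 × (3.000 / 0.459)² = 2 × 6.536² = 2 × 42.72 = 85.4.
Round up to the next whole participant.

n = 86 per group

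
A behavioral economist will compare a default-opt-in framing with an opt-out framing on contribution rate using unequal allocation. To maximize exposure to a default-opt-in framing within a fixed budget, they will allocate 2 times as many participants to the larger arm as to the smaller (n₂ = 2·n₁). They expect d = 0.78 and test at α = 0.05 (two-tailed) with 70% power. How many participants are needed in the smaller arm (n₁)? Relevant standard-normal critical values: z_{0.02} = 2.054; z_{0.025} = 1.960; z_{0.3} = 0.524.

n₁ = 16

With allocation ratio k = n₂/n₁ = 2, Var(x̄₁−x̄₂) = σ²(1/n₁ + 1/(k·n₁)) = σ²·(k+1)/(k·n₁).
So n₁ = (1 + 1/k)·((z_{α/2} + z_β)/d)² = 1.500 × (2.484/0.78)².
n₁ = 1.500 × 10.14 = 15.2.
Round up: n₁ = 16, giving n₂ = 2 × 16 = 32.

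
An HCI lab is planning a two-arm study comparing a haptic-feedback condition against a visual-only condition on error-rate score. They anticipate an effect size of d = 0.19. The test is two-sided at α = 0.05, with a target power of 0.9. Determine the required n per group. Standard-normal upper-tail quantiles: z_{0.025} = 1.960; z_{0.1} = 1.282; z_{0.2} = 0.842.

n = 583 per group

For two independent groups with equal n: n = 2·((z_{α/2} + z_β) / d)².
z_{α/2} + z_β = 1.960 + 1.282 = 3.242.
n = 2 × (3.242 / 0.19)² = 2 × 17.063² = 2 × 291.15 = 582.3.
Round up to the next whole participant.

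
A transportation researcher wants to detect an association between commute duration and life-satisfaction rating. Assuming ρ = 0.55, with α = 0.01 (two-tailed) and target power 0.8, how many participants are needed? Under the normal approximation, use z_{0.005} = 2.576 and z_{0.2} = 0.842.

n = 34

Fisher's z: C = ½·ln((1+r)/(1−r)) = ½·ln(3.4444) = 0.6184.
n = ((z_{α/2} + z_β)/C)² + 3.
(2.576 + 0.842) / 0.6184 = 3.418 / 0.6184 = 5.527.
n = 5.527² + 3 = 30.55 + 3 = 33.5.
Round up.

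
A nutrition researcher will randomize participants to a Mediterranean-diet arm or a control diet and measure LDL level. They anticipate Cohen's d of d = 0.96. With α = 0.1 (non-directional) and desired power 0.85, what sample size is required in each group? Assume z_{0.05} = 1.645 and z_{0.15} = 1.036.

n = 16 per group

For two independent groups with equal n: n = 2·((z_{α/2} + z_β) / d)².
z_{α/2} + z_β = 1.645 + 1.036 = 2.681.
n = 2 × (2.681 / 0.96)² = 2 × 2.793² = 2 × 7.80 = 15.6.
Round up to the next whole participant.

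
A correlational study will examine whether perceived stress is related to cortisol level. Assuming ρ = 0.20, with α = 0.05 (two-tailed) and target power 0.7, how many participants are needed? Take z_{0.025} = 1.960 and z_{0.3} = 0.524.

Fisher's z: C = ½·ln((1+r)/(1−r)) = ½·ln(1.5000) = 0.2027.
n = ((z_{α/2} + z_β)/C)² + 3.
(1.960 + 0.524) / 0.2027 = 2.484 / 0.2027 = 12.255.
n = 12.255² + 3 = 150.17 + 3 = 153.2.
Round up.

n = 154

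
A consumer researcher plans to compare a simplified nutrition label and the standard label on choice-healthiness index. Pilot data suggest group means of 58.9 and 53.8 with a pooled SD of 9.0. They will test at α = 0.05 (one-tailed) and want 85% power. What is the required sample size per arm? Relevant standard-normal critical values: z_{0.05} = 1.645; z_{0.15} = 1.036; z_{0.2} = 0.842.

n = 45 per group

Cohen's d = |M₁ − M₂| / SD_pooled = |58.9 − 53.8| / 9.0 = 5.1 / 9.0 = 0.567.
For two independent groups with equal n: n = 2·((z_{α} + z_β) / d)².
z_{α} + z_β = 1.645 + 1.036 = 2.681.
n = 2 × (2.681 / 0.567)² = 2 × 4.728² = 2 × 22.36 = 44.7.
Round up to the next whole participant.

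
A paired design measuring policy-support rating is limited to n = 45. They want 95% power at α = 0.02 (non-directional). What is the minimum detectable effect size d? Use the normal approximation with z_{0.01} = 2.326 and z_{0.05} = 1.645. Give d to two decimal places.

For a single sample (or paired design) of n = 45: d_min = (z_{α/2} + z_β)/√n.
z-sum = 2.326 + 1.645 = 3.971.
d_min = 3.971 / √45 = 3.971 / 6.708 = 0.592.

d_min ≈ 0.59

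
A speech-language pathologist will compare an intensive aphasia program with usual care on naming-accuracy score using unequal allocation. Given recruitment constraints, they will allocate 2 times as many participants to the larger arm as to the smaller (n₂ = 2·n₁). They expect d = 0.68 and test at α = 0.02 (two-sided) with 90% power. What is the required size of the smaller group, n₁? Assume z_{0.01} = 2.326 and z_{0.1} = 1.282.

With allocation ratio k = n₂/n₁ = 2, Var(x̄₁−x̄₂) = σ²(1/n₁ + 1/(k·n₁)) = σ²·(k+1)/(k·n₁).
So n₁ = (1 + 1/k)·((z_{α/2} + z_β)/d)² = 1.500 × (3.608/0.68)².
n₁ = 1.500 × 28.15 = 42.2.
Round up: n₁ = 43, giving n₂ = 2 × 43 = 86.

n₁ = 43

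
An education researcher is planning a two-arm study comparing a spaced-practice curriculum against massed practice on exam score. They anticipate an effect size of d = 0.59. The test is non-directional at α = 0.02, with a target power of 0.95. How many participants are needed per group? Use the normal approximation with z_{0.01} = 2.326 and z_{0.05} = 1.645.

For two independent groups with equal n: n = 2·((z_{α/2} + z_β) / d)².
z_{α/2} + z_β = 2.326 + 1.645 = 3.971.
n = 2 × (3.971 / 0.59)² = 2 × 6.731² = 2 × 45.30 = 90.6.
Round up to the next whole participant.

n = 91 per group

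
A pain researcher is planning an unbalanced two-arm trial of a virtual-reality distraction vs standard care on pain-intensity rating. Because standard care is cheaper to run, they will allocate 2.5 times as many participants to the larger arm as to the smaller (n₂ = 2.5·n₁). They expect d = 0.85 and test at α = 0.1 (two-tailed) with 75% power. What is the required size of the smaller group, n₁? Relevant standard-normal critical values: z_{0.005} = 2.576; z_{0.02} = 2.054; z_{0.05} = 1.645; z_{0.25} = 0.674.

With allocation ratio k = n₂/n₁ = 2.5, Var(x̄₁−x̄₂) = σ²(1/n₁ + 1/(k·n₁)) = σ²·(k+1)/(k·n₁).
So n₁ = (1 + 1/k)·((z_{α/2} + z_β)/d)² = 1.400 × (2.319/0.85)².
n₁ = 1.400 × 7.44 = 10.4.
Round up: n₁ = 11, giving n₂ = ⌈2.5 × 11⌉ = ⌈27.5⌉ = 28.

n₁ = 11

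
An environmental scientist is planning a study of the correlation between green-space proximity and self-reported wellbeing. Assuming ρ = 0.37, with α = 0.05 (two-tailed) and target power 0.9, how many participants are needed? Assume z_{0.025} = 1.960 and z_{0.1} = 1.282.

n = 73

Fisher's z: C = ½·ln((1+r)/(1−r)) = ½·ln(2.1746) = 0.3884.
n = ((z_{α/2} + z_β)/C)² + 3.
(1.960 + 1.282) / 0.3884 = 3.242 / 0.3884 = 8.347.
n = 8.347² + 3 = 69.67 + 3 = 72.7.
Round up.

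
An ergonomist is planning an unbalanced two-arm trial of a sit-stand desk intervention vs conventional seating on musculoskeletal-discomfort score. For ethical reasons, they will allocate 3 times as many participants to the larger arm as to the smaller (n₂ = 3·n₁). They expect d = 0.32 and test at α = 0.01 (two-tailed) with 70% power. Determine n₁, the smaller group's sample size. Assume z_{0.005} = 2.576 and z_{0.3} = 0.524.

n₁ = 126

With allocation ratio k = n₂/n₁ = 3, Var(x̄₁−x̄₂) = σ²(1/n₁ + 1/(k·n₁)) = σ²·(k+1)/(k·n₁).
So n₁ = (1 + 1/k)·((z_{α/2} + z_β)/d)² = 1.333 × (3.100/0.32)².
n₁ = 1.333 × 93.85 = 125.1.
Round up: n₁ = 126, giving n₂ = 3 × 126 = 378.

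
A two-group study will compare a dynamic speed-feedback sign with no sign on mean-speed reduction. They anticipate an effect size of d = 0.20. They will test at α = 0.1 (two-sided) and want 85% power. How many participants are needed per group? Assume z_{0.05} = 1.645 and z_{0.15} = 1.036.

n = 360 per group

For two independent groups with equal n: n = 2·((z_{α/2} + z_β) / d)².
z_{α/2} + z_β = 1.645 + 1.036 = 2.681.
n = 2 × (2.681 / 0.20)² = 2 × 13.405² = 2 × 179.69 = 359.4.
Round up to the next whole participant.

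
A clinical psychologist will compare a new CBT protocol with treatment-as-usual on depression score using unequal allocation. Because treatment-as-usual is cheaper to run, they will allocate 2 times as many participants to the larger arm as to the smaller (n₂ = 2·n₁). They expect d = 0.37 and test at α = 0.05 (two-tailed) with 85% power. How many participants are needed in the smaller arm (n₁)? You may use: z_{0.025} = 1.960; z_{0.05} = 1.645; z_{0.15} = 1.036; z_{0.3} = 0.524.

n₁ = 99

With allocation ratio k = n₂/n₁ = 2, Var(x̄₁−x̄₂) = σ²(1/n₁ + 1/(k·n₁)) = σ²·(k+1)/(k·n₁).
So n₁ = (1 + 1/k)·((z_{α/2} + z_β)/d)² = 1.500 × (2.996/0.37)².
n₁ = 1.500 × 65.57 = 98.3.
Round up: n₁ = 99, giving n₂ = 2 × 99 = 198.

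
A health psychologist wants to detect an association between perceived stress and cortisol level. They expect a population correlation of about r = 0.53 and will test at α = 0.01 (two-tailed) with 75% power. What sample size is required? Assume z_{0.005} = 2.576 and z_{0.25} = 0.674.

n = 34

Fisher's z: C = ½·ln((1+r)/(1−r)) = ½·ln(3.2553) = 0.5901.
n = ((z_{α/2} + z_β)/C)² + 3.
(2.576 + 0.674) / 0.5901 = 3.250 / 0.5901 = 5.508.
n = 5.508² + 3 = 30.33 + 3 = 33.3.
Round up.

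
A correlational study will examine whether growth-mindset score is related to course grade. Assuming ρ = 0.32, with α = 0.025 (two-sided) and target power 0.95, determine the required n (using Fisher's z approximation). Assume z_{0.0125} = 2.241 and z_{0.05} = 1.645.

Fisher's z: C = ½·ln((1+r)/(1−r)) = ½·ln(1.9412) = 0.3316.
n = ((z_{α/2} + z_β)/C)² + 3.
(2.241 + 1.645) / 0.3316 = 3.886 / 0.3316 = 11.719.
n = 11.719² + 3 = 137.33 + 3 = 140.3.
Round up.

n = 141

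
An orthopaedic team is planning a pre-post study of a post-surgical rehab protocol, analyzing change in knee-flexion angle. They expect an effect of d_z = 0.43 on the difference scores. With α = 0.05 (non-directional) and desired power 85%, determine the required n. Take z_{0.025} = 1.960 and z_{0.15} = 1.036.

For a paired (one-sample on differences) test: n = ((z_{α/2} + z_β) / d)².
z_{α/2} + z_β = 1.960 + 1.036 = 2.996.
n = (2.996 / 0.43)² = 6.967² = 48.55.
Round up.

n = 49 pairs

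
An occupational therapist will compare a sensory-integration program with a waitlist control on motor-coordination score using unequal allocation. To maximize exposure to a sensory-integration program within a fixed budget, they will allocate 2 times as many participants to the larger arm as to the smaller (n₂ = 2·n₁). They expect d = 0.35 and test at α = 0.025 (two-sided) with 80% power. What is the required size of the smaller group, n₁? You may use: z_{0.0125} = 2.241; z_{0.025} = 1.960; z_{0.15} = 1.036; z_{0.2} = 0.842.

n₁ = 117

With allocation ratio k = n₂/n₁ = 2, Var(x̄₁−x̄₂) = σ²(1/n₁ + 1/(k·n₁)) = σ²·(k+1)/(k·n₁).
So n₁ = (1 + 1/k)·((z_{α/2} + z_β)/d)² = 1.500 × (3.083/0.35)².
n₁ = 1.500 × 77.59 = 116.4.
Round up: n₁ = 117, giving n₂ = 2 × 117 = 234.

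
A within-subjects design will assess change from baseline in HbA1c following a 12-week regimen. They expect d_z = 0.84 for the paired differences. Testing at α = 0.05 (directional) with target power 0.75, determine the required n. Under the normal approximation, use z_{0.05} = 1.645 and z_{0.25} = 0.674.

n = 8 pairs

For a paired (one-sample on differences) test: n = ((z_{α} + z_β) / d)².
z_{α} + z_β = 1.645 + 0.674 = 2.319.
n = (2.319 / 0.84)² = 2.761² = 7.62.
Round up.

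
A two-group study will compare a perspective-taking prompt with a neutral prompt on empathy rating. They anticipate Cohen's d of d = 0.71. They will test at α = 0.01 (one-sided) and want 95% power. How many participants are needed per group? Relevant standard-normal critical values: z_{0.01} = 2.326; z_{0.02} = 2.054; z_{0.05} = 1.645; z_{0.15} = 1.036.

For two independent groups with equal n: n = 2·((z_{α} + z_β) / d)².
z_{α} + z_β = 2.326 + 1.645 = 3.971.
n = 2 × (3.971 / 0.71)² = 2 × 5.593² = 2 × 31.28 = 62.6.
Round up to the next whole participant.

n = 63 per group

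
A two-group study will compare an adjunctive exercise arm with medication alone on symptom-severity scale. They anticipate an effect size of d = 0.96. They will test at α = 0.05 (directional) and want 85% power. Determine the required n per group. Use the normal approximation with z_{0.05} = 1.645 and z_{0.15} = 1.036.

n = 16 per group

For two independent groups with equal n: n = 2·((z_{α} + z_β) / d)².
z_{α} + z_β = 1.645 + 1.036 = 2.681.
n = 2 × (2.681 / 0.96)² = 2 × 2.793² = 2 × 7.80 = 15.6.
Round up to the next whole participant.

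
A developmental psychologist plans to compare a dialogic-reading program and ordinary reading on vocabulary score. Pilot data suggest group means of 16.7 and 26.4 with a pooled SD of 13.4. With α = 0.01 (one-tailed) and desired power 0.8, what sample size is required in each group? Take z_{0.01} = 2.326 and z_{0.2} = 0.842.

n = 39 per group

Cohen's d = |M₁ − M₂| / SD_pooled = |16.7 − 26.4| / 13.4 = 9.7 / 13.4 = 0.724.
For two independent groups with equal n: n = 2·((z_{α} + z_β) / d)².
z_{α} + z_β = 2.326 + 0.842 = 3.168.
n = 2 × (3.168 / 0.724)² = 2 × 4.376² = 2 × 19.15 = 38.3.
Round up to the next whole participant.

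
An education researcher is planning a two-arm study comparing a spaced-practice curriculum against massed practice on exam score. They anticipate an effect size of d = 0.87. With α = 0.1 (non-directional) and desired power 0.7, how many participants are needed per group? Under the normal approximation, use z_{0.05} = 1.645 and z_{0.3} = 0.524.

For two independent groups with equal n: n = 2·((z_{α/2} + z_β) / d)².
z_{α/2} + z_β = 1.645 + 0.524 = 2.169.
n = 2 × (2.169 / 0.87)² = 2 × 2.493² = 2 × 6.22 = 12.4.
Round up to the next whole participant.

n = 13 per group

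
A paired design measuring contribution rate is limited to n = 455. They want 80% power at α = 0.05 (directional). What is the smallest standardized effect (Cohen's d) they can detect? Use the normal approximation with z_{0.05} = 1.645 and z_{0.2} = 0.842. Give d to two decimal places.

For a single sample (or paired design) of n = 455: d_min = (z_{α} + z_β)/√n.
z-sum = 1.645 + 0.842 = 2.487.
d_min = 2.487 / √455 = 2.487 / 21.331 = 0.117.

d_min ≈ 0.12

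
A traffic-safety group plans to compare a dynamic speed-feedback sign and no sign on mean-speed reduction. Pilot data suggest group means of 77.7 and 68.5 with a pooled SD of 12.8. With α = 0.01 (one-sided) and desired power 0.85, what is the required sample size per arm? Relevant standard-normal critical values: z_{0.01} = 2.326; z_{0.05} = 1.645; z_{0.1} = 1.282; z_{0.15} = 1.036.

Cohen's d = |M₁ − M₂| / SD_pooled = |77.7 − 68.5| / 12.8 = 9.2 / 12.8 = 0.719.
For two independent groups with equal n: n = 2·((z_{α} + z_β) / d)².
z_{α} + z_β = 2.326 + 1.036 = 3.362.
n = 2 × (3.362 / 0.719)² = 2 × 4.676² = 2 × 21.86 = 43.7.
Round up to the next whole participant.

n = 44 per group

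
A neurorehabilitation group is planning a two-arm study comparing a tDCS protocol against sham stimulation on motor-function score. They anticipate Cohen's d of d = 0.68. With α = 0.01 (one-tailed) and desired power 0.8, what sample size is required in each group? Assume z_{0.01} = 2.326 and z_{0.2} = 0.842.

n = 44 per group

For two independent groups with equal n: n = 2·((z_{α} + z_β) / d)².
z_{α} + z_β = 2.326 + 0.842 = 3.168.
n = 2 × (3.168 / 0.68)² = 2 × 4.659² = 2 × 21.70 = 43.4.
Round up to the next whole participant.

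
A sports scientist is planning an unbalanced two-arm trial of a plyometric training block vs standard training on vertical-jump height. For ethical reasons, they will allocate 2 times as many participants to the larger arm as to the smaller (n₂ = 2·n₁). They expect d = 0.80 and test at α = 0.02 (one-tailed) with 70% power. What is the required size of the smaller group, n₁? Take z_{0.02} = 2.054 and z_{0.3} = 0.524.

n₁ = 16

With allocation ratio k = n₂/n₁ = 2, Var(x̄₁−x̄₂) = σ²(1/n₁ + 1/(k·n₁)) = σ²·(k+1)/(k·n₁).
So n₁ = (1 + 1/k)·((z_{α} + z_β)/d)² = 1.500 × (2.578/0.80)².
n₁ = 1.500 × 10.38 = 15.6.
Round up: n₁ = 16, giving n₂ = 2 × 16 = 32.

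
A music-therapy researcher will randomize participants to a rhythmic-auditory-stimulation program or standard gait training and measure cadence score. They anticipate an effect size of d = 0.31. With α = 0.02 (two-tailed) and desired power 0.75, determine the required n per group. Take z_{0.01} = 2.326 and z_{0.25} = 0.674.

n = 188 per group

For two independent groups with equal n: n = 2·((z_{α/2} + z_β) / d)².
z_{α/2} + z_β = 2.326 + 0.674 = 3.000.
n = 2 × (3.000 / 0.31)² = 2 × 9.677² = 2 × 93.65 = 187.3.
Round up to the next whole participant.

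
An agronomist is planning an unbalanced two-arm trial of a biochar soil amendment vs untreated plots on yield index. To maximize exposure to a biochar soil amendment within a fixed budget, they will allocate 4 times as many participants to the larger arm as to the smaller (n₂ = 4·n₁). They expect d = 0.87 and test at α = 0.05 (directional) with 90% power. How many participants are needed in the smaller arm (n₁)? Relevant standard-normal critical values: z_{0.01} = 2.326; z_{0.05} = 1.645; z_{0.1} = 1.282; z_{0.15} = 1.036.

With allocation ratio k = n₂/n₁ = 4, Var(x̄₁−x̄₂) = σ²(1/n₁ + 1/(k·n₁)) = σ²·(k+1)/(k·n₁).
So n₁ = (1 + 1/k)·((z_{α} + z_β)/d)² = 1.250 × (2.927/0.87)².
n₁ = 1.250 × 11.32 = 14.1.
Round up: n₁ = 15, giving n₂ = 4 × 15 = 60.

n₁ = 15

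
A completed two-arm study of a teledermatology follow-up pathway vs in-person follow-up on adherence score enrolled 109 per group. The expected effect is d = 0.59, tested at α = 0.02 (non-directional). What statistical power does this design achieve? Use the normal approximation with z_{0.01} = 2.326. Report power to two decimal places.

For two equal groups, power = Φ(d·√(n/2) − z_{α/2}).
d·√(n/2) = 0.59 × √(109/2) = 0.59 × 7.382 = 4.356.
z_β = 4.356 − 2.326 = 2.030.
Power = Φ(2.030) = 0.979.

power ≈ 0.98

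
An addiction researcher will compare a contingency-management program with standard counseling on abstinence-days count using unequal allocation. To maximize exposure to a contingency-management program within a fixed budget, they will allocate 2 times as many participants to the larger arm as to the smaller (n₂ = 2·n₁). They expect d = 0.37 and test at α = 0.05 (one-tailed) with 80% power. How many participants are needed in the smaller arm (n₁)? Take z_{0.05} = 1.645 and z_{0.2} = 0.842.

With allocation ratio k = n₂/n₁ = 2, Var(x̄₁−x̄₂) = σ²(1/n₁ + 1/(k·n₁)) = σ²·(k+1)/(k·n₁).
So n₁ = (1 + 1/k)·((z_{α} + z_β)/d)² = 1.500 × (2.487/0.37)².
n₁ = 1.500 × 45.18 = 67.8.
Round up: n₁ = 68, giving n₂ = 2 × 68 = 136.

n₁ = 68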